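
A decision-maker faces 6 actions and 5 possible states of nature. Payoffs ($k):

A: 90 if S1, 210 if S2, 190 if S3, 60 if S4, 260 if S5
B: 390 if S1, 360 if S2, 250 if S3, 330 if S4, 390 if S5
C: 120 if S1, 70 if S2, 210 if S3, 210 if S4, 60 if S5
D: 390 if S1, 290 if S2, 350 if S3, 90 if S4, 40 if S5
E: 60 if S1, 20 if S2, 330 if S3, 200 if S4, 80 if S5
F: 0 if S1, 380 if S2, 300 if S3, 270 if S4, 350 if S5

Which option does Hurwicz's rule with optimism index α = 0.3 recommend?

B

A: 0.3·260 + 0.7·60 = 120
B: 0.3·390 + 0.7·250 = 292
C: 0.3·210 + 0.7·60 = 105
D: 0.3·390 + 0.7·40 = 145
E: 0.3·330 + 0.7·20 = 113
F: 0.3·380 + 0.7·0 = 114
Highest Hurwicz score = 292 → B.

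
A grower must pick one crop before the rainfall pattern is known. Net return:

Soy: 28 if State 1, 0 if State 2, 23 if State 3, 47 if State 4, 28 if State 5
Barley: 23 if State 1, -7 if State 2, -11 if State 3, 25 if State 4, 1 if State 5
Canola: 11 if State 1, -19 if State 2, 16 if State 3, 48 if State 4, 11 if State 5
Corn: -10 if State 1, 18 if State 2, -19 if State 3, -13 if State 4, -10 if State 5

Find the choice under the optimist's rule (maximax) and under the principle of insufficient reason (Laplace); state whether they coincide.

maximax → Canola; laplace → Soy (disagree)

Row maxima: Soy=47, Barley=25, Canola=48, Corn=18
Best best-case = 48 → Canola.
Row averages: Soy=25.2, Barley=6.2, Canola=13.4, Corn=-6.8
Highest average = 25.2 → Soy.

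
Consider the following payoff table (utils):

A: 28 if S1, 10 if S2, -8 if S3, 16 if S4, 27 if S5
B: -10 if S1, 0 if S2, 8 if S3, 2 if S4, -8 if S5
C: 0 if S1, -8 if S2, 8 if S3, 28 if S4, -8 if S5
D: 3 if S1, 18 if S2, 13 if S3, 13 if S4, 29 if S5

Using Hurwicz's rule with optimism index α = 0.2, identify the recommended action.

D

A: 0.2·28 + 0.8·(-8) = -0.8
B: 0.2·8 + 0.8·(-10) = -6.4
C: 0.2·28 + 0.8·(-8) = -0.8
D: 0.2·29 + 0.8·3 = 8.2
Highest Hurwicz score = 8.2 → D.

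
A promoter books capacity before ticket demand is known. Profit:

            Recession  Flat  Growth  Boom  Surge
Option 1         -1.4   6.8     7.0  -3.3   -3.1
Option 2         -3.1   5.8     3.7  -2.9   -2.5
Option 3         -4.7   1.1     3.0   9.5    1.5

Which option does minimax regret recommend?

Option 3

Column bests: Recession=-1.4, Flat=6.8, Growth=7.0, Boom=9.5, Surge=1.5.
Option 1 regrets: 0.0, 0.0, 0.0, 12.8, 4.6 → max 12.8
Option 2 regrets: 1.7, 1.0, 3.3, 12.4, 4.0 → max 12.4
Option 3 regrets: 3.3, 5.7, 4.0, 0.0, 0.0 → max 5.7
Smallest max regret = 5.7 → Option 3.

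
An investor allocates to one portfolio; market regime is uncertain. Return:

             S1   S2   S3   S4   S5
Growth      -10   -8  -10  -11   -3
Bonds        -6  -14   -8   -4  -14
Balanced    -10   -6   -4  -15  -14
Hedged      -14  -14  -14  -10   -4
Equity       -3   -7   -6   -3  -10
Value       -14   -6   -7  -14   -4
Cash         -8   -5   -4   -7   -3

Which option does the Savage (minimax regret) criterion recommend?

Column bests: S1=-3, S2=-5, S3=-4, S4=-3, S5=-3.
Growth regrets: 7, 3, 6, 8, 0 → max 8
Bonds regrets: 3, 9, 4, 1, 11 → max 11
Balanced regrets: 7, 1, 0, 12, 11 → max 12
Hedged regrets: 11, 9, 10, 7, 1 → max 11
Equity regrets: 0, 2, 2, 0, 7 → max 7
Value regrets: 11, 1, 3, 11, 1 → max 11
Cash regrets: 5, 0, 0, 4, 0 → max 5
Smallest max regret = 5 → Cash.

Cash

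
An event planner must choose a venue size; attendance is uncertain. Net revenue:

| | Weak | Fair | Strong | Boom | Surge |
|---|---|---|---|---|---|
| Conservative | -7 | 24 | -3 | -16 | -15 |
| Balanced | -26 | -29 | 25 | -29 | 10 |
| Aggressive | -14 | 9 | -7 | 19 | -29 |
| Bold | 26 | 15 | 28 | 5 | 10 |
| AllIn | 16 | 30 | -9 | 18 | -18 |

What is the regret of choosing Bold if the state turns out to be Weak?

Best payoff under Weak is 26.
Regret = 26 − 26 = 0.

0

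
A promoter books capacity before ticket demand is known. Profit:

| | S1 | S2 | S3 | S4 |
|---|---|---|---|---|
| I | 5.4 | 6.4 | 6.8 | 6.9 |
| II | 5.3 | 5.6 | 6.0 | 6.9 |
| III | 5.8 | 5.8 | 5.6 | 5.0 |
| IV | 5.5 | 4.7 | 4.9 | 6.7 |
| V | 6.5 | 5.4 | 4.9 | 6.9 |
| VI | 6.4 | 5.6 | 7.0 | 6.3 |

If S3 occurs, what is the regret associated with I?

Best payoff under S3 is 7.0.
Regret = 7.0 − 6.8 = 0.2.

0.2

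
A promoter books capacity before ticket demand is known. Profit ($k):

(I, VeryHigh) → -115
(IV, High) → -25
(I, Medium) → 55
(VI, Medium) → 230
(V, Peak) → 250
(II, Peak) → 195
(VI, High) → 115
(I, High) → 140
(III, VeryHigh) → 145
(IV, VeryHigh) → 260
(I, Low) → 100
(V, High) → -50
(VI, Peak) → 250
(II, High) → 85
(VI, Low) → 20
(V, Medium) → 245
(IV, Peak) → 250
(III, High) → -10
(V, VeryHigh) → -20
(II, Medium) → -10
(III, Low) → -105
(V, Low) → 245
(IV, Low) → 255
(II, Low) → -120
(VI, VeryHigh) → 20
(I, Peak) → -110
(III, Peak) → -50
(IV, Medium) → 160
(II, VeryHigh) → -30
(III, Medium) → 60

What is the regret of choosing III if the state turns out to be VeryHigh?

Best payoff under VeryHigh is 260.
Regret = 260 − 145 = 115.

115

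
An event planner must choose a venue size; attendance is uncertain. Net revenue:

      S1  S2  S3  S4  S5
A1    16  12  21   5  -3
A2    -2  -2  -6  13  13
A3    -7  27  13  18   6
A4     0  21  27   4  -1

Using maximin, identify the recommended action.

Row minima: A1=-3, A2=-6, A3=-7, A4=-1
Best worst-case = -1 → A4.

A4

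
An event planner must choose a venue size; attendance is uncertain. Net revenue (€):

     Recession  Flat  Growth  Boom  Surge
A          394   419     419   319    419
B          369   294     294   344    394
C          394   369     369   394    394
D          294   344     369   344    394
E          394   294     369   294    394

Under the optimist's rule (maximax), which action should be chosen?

A

Row maxima: A=419, B=394, C=394, D=394, E=394
Best best-case = 419 → A.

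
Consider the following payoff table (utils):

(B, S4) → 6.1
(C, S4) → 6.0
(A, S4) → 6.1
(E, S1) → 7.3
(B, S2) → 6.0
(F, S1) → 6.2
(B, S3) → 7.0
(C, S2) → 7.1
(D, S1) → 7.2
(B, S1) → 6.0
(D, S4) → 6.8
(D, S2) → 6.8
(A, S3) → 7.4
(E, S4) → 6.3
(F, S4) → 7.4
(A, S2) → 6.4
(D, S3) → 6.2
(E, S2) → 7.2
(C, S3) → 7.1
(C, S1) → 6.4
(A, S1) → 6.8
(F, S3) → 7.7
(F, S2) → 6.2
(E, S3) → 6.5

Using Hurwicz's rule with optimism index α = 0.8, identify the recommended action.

A: 0.8·7.4 + 0.2·6.1 = 7.14
B: 0.8·7.0 + 0.2·6.0 = 6.8
C: 0.8·7.1 + 0.2·6.0 = 6.88
D: 0.8·7.2 + 0.2·6.2 = 7
E: 0.8·7.3 + 0.2·6.3 = 7.1
F: 0.8·7.7 + 0.2·6.2 = 7.4
Highest Hurwicz score = 7.4 → F.

F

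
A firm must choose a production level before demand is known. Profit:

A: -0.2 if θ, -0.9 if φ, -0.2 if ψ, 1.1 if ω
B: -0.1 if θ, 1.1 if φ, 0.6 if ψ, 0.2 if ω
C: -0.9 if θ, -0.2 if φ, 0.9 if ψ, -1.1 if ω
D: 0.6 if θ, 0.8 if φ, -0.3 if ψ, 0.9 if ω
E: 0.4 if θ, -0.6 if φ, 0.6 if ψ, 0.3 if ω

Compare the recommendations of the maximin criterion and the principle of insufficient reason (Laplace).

Row minima: A=-0.9, B=-0.1, C=-1.1, D=-0.3, E=-0.6
Best worst-case = -0.1 → B.
Row averages: A=-0.05, B=0.45, C=-0.325, D=0.5, E=0.175
Highest average = 0.5 → D.

maximin → B; laplace → D (disagree)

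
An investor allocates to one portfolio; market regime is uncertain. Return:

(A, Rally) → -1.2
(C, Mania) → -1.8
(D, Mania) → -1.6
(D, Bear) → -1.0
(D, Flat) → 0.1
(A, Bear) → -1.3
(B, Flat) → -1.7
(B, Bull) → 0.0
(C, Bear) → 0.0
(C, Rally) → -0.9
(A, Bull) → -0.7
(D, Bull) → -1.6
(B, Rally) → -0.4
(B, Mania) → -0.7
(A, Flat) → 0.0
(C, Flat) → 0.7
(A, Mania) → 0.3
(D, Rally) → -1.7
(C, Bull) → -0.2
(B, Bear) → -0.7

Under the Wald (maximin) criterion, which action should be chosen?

A

Row minima: A=-1.3, B=-1.7, C=-1.8, D=-1.7
Best worst-case = -1.3 → A.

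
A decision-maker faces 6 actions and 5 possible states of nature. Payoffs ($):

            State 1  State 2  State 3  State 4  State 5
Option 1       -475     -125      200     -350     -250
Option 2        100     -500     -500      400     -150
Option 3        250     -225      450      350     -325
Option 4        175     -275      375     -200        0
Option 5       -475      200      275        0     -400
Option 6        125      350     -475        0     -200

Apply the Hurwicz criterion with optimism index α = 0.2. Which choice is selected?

Option 1: 0.2·200 + 0.8·(-475) = -340
Option 2: 0.2·400 + 0.8·(-500) = -320
Option 3: 0.2·450 + 0.8·(-325) = -170
Option 4: 0.2·375 + 0.8·(-275) = -145
Option 5: 0.2·275 + 0.8·(-475) = -325
Option 6: 0.2·350 + 0.8·(-475) = -310
Highest Hurwicz score = -145 → Option 4.

Option 4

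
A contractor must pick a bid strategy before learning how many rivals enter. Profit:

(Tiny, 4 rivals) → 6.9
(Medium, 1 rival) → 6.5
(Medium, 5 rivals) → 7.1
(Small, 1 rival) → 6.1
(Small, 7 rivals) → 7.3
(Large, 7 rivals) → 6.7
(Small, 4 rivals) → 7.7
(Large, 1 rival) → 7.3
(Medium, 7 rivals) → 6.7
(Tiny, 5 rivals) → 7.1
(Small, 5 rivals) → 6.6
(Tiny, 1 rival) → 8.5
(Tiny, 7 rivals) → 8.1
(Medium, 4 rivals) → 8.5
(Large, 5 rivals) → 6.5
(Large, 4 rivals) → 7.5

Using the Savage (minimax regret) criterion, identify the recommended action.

Large

Column bests: 1 rival=8.5, 4 rivals=8.5, 5 rivals=7.1, 7 rivals=8.1.
Tiny regrets: 0.0, 1.6, 0.0, 0.0 → max 1.6
Small regrets: 2.4, 0.8, 0.5, 0.8 → max 2.4
Medium regrets: 2.0, 0.0, 0.0, 1.4 → max 2.0
Large regrets: 1.2, 1.0, 0.6, 1.4 → max 1.4
Smallest max regret = 1.4 → Large.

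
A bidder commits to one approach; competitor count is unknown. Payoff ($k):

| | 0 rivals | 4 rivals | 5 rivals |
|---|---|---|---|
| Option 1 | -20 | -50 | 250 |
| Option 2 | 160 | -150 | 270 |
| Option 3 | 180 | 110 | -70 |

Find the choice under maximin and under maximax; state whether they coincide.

maximin → Option 1; maximax → Option 2 (disagree)

Row minima: Option 1=-50, Option 2=-150, Option 3=-70
Best worst-case = -50 → Option 1.
Row maxima: Option 1=250, Option 2=270, Option 3=180
Best best-case = 270 → Option 2.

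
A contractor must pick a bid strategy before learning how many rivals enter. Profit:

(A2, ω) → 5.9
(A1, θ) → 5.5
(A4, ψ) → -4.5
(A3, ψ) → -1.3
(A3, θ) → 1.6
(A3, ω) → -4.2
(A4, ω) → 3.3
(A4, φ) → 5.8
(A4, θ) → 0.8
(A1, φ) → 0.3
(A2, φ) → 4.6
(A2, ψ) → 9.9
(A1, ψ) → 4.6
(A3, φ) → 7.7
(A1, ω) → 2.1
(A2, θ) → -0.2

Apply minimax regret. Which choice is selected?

Column bests: θ=5.5, φ=7.7, ψ=9.9, ω=5.9.
A1 regrets: 0.0, 7.4, 5.3, 3.8 → max 7.4
A2 regrets: 5.7, 3.1, 0.0, 0.0 → max 5.7
A3 regrets: 3.9, 0.0, 11.2, 10.1 → max 11.2
A4 regrets: 4.7, 1.9, 14.4, 2.6 → max 14.4
Smallest max regret = 5.7 → A2.

A2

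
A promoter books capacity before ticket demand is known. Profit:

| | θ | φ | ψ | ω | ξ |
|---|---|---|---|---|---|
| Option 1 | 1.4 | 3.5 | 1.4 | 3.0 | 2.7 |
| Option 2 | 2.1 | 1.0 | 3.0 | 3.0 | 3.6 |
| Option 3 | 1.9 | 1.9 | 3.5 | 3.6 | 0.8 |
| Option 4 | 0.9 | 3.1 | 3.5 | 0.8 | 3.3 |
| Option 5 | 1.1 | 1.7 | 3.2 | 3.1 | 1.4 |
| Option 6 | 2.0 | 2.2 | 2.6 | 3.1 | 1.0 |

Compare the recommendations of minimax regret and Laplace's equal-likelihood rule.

Column bests: θ=2.1, φ=3.5, ψ=3.5, ω=3.6, ξ=3.6.
Option 1 regrets: 0.7, 0.0, 2.1, 0.6, 0.9 → max 2.1
Option 2 regrets: 0.0, 2.5, 0.5, 0.6, 0.0 → max 2.5
Option 3 regrets: 0.2, 1.6, 0.0, 0.0, 2.8 → max 2.8
Option 4 regrets: 1.2, 0.4, 0.0, 2.8, 0.3 → max 2.8
Option 5 regrets: 1.0, 1.8, 0.3, 0.5, 2.2 → max 2.2
Option 6 regrets: 0.1, 1.3, 0.9, 0.5, 2.6 → max 2.6
Smallest max regret = 2.1 → Option 1.
Row averages: Option 1=2.4, Option 2=2.54, Option 3=2.34, Option 4=2.32, Option 5=2.1, Option 6=2.18
Highest average = 2.54 → Option 2.

minimax regret → Option 1; laplace → Option 2 (disagree)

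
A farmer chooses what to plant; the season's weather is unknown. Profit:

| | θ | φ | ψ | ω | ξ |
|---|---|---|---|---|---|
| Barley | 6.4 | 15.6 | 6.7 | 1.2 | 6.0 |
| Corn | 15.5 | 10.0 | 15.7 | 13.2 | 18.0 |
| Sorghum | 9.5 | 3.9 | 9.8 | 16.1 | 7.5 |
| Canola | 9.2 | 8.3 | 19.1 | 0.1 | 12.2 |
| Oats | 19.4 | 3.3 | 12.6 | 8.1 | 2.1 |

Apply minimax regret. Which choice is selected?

Column bests: θ=19.4, φ=15.6, ψ=19.1, ω=16.1, ξ=18.0.
Barley regrets: 13.0, 0.0, 12.4, 14.9, 12.0 → max 14.9
Corn regrets: 3.9, 5.6, 3.4, 2.9, 0.0 → max 5.6
Sorghum regrets: 9.9, 11.7, 9.3, 0.0, 10.5 → max 11.7
Canola regrets: 10.2, 7.3, 0.0, 16.0, 5.8 → max 16.0
Oats regrets: 0.0, 12.3, 6.5, 8.0, 15.9 → max 15.9
Smallest max regret = 5.6 → Corn.

Corn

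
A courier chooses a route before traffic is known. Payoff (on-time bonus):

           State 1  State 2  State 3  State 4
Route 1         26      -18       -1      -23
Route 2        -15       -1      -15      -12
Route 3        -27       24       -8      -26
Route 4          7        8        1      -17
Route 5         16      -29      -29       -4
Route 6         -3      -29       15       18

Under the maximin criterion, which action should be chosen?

Row minima: Route 1=-23, Route 2=-15, Route 3=-27, Route 4=-17, Route 5=-29, Route 6=-29
Best worst-case = -15 → Route 2.

Route 2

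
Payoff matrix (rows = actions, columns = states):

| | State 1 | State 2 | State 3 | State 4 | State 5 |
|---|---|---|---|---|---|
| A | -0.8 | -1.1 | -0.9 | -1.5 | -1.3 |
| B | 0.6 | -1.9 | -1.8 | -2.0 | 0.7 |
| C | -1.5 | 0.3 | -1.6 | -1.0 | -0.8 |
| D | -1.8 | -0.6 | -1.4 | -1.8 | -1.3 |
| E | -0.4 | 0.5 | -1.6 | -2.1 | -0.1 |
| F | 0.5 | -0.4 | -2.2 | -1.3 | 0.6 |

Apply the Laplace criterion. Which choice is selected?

Row averages: A=-1.12, B=-0.88, C=-0.92, D=-1.38, E=-0.74, F=-0.56
Highest average = -0.56 → F.

F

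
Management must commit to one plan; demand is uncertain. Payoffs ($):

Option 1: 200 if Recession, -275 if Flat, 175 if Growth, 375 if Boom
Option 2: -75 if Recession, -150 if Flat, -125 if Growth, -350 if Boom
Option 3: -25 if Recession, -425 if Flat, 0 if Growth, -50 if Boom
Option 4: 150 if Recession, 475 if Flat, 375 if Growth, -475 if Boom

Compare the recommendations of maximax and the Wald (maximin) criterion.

Row maxima: Option 1=375, Option 2=-75, Option 3=0, Option 4=475
Best best-case = 475 → Option 4.
Row minima: Option 1=-275, Option 2=-350, Option 3=-425, Option 4=-475
Best worst-case = -275 → Option 1.

maximax → Option 4; maximin → Option 1 (disagree)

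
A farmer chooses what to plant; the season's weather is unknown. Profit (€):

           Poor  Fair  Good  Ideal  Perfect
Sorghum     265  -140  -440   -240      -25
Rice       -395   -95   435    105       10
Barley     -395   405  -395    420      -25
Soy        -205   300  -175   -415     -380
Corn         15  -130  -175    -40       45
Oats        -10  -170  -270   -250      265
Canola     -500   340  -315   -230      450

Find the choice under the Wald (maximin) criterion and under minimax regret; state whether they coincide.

maximin → Corn; minimax regret → Corn (agree)

Row minima: Sorghum=-440, Rice=-395, Barley=-395, Soy=-415, Corn=-175, Oats=-270, Canola=-500
Best worst-case = -175 → Corn.
Column bests: Poor=265, Fair=405, Good=435, Ideal=420, Perfect=450.
Sorghum regrets: 0, 545, 875, 660, 475 → max 875
Rice regrets: 660, 500, 0, 315, 440 → max 660
Barley regrets: 660, 0, 830, 0, 475 → max 830
Soy regrets: 470, 105, 610, 835, 830 → max 835
Corn regrets: 250, 535, 610, 460, 405 → max 610
Oats regrets: 275, 575, 705, 670, 185 → max 705
Canola regrets: 765, 65, 750, 650, 0 → max 765
Smallest max regret = 610 → Corn.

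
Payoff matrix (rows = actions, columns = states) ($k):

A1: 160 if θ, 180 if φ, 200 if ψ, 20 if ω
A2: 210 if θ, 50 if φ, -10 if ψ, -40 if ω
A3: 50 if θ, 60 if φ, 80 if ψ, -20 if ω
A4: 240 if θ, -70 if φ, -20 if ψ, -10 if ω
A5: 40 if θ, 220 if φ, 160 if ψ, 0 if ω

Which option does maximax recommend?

A4

Row maxima: A1=200, A2=210, A3=80, A4=240, A5=220
Best best-case = 240 → A4.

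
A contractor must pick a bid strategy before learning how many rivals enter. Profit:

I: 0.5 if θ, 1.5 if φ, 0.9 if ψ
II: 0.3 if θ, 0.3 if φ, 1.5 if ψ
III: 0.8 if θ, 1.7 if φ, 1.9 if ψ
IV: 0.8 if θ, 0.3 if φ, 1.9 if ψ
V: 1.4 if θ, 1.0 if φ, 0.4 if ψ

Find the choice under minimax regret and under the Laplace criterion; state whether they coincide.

Column bests: θ=1.4, φ=1.7, ψ=1.9.
I regrets: 0.9, 0.2, 1.0 → max 1.0
II regrets: 1.1, 1.4, 0.4 → max 1.4
III regrets: 0.6, 0.0, 0.0 → max 0.6
IV regrets: 0.6, 1.4, 0.0 → max 1.4
V regrets: 0.0, 0.7, 1.5 → max 1.5
Smallest max regret = 0.6 → III.
Row averages: I=29/30, II=0.7, III=22/15, IV=1, V=14/15
Highest average = 22/15 → III.

minimax regret → III; laplace → III (agree)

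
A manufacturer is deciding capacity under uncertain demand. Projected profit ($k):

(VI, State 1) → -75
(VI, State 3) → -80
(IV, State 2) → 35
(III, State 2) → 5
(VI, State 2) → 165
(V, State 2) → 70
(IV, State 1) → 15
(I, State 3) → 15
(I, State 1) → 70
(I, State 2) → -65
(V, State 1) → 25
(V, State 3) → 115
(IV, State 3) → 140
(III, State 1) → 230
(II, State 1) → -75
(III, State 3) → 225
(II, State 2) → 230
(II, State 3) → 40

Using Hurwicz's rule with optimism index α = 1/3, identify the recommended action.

I: 1/3·70 + 2/3·(-65) = -20
II: 1/3·230 + 2/3·(-75) = 80/3
III: 1/3·230 + 2/3·5 = 80
IV: 1/3·140 + 2/3·15 = 170/3
V: 1/3·115 + 2/3·25 = 55
VI: 1/3·165 + 2/3·(-80) = 5/3
Highest Hurwicz score = 80 → III.

III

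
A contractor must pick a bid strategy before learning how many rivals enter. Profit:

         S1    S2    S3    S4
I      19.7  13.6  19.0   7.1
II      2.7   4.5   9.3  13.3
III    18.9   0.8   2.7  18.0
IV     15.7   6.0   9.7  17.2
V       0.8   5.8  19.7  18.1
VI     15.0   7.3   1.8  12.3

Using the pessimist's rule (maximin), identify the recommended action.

I

Row minima: I=7.1, II=2.7, III=0.8, IV=6.0, V=0.8, VI=1.8
Best worst-case = 7.1 → I.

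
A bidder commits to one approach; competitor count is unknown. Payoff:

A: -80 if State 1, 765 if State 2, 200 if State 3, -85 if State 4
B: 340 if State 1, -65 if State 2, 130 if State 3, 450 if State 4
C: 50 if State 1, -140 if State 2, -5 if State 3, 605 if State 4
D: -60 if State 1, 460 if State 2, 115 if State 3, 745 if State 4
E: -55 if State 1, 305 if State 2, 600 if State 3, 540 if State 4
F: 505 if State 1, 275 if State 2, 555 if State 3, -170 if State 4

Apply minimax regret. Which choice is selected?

E

Column bests: State 1=505, State 2=765, State 3=600, State 4=745.
A regrets: 585, 0, 400, 830 → max 830
B regrets: 165, 830, 470, 295 → max 830
C regrets: 455, 905, 605, 140 → max 905
D regrets: 565, 305, 485, 0 → max 565
E regrets: 560, 460, 0, 205 → max 560
F regrets: 0, 490, 45, 915 → max 915
Smallest max regret = 560 → E.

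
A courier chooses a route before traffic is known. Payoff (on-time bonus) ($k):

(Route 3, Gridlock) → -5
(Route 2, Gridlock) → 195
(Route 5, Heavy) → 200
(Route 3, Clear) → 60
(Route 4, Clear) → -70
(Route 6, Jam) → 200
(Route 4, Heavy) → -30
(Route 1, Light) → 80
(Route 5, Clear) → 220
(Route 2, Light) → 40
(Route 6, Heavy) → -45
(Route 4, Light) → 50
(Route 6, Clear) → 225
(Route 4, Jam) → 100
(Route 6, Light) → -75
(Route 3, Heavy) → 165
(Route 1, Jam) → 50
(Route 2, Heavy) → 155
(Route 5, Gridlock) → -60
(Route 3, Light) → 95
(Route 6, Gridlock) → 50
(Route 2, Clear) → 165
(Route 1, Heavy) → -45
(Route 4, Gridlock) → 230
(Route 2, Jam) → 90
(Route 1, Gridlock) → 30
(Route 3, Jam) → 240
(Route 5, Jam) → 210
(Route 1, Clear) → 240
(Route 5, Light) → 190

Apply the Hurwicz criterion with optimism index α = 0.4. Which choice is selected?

Route 1: 0.4·240 + 0.6·(-45) = 69
Route 2: 0.4·195 + 0.6·40 = 102
Route 3: 0.4·240 + 0.6·(-5) = 93
Route 4: 0.4·230 + 0.6·(-70) = 50
Route 5: 0.4·220 + 0.6·(-60) = 52
Route 6: 0.4·225 + 0.6·(-75) = 45
Highest Hurwicz score = 102 → Route 2.

Route 2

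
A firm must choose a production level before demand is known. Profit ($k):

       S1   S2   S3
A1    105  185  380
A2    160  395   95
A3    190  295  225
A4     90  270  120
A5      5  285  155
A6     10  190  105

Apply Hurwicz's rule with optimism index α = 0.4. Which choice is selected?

A1: 0.4·380 + 0.6·105 = 215
A2: 0.4·395 + 0.6·95 = 215
A3: 0.4·295 + 0.6·190 = 232
A4: 0.4·270 + 0.6·90 = 162
A5: 0.4·285 + 0.6·5 = 117
A6: 0.4·190 + 0.6·10 = 82
Highest Hurwicz score = 232 → A3.

A3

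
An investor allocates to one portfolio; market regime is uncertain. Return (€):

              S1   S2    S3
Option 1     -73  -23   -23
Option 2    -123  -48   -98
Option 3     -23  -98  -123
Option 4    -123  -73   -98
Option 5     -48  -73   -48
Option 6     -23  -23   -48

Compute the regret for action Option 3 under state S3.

100

Best payoff under S3 is -23.
Regret = -23 − (-123) = 100.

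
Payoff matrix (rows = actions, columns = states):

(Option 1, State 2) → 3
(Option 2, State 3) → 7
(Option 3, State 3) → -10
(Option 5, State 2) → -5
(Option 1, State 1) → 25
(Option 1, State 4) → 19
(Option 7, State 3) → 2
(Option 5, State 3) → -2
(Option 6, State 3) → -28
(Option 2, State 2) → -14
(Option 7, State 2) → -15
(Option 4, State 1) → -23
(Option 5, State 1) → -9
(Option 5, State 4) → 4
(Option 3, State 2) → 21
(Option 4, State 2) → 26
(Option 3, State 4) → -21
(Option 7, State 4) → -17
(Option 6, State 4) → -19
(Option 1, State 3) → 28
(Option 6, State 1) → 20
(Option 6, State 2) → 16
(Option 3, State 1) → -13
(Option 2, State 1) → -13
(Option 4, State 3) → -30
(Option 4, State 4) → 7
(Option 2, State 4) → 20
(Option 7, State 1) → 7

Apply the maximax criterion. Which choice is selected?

Row maxima: Option 1=28, Option 2=20, Option 3=21, Option 4=26, Option 5=4, Option 6=20, Option 7=7
Best best-case = 28 → Option 1.

Option 1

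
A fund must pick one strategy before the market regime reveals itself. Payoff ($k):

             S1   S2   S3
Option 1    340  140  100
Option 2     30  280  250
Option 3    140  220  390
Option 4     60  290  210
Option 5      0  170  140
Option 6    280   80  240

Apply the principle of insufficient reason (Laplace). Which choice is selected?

Row averages: Option 1=580/3, Option 2=560/3, Option 3=250, Option 4=560/3, Option 5=310/3, Option 6=200
Highest average = 250 → Option 3.

Option 3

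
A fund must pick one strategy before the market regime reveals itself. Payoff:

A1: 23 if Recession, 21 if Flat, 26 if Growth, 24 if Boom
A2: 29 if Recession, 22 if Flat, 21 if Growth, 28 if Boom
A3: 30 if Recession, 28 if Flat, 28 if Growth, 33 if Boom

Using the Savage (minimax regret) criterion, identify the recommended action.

A3

Column bests: Recession=30, Flat=28, Growth=28, Boom=33.
A1 regrets: 7, 7, 2, 9 → max 9
A2 regrets: 1, 6, 7, 5 → max 7
A3 regrets: 0, 0, 0, 0 → max 0
Smallest max regret = 0 → A3.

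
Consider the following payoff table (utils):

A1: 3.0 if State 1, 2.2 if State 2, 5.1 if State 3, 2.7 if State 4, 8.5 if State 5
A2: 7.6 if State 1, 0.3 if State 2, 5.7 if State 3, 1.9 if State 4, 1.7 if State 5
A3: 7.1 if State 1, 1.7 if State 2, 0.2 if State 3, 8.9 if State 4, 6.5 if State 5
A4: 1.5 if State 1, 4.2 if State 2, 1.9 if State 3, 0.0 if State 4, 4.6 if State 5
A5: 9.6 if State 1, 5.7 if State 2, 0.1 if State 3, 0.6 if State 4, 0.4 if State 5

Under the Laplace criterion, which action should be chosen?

Row averages: A1=4.3, A2=3.44, A3=4.88, A4=2.44, A5=3.28
Highest average = 4.88 → A3.

A3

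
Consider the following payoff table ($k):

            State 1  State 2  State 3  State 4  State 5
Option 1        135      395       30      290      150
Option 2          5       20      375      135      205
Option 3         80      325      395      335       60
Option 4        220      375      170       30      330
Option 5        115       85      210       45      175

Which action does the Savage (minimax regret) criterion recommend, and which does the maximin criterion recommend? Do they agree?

Column bests: State 1=220, State 2=395, State 3=395, State 4=335, State 5=330.
Option 1 regrets: 85, 0, 365, 45, 180 → max 365
Option 2 regrets: 215, 375, 20, 200, 125 → max 375
Option 3 regrets: 140, 70, 0, 0, 270 → max 270
Option 4 regrets: 0, 20, 225, 305, 0 → max 305
Option 5 regrets: 105, 310, 185, 290, 155 → max 310
Smallest max regret = 270 → Option 3.
Row minima: Option 1=30, Option 2=5, Option 3=60, Option 4=30, Option 5=45
Best worst-case = 60 → Option 3.

minimax regret → Option 3; maximin → Option 3 (agree)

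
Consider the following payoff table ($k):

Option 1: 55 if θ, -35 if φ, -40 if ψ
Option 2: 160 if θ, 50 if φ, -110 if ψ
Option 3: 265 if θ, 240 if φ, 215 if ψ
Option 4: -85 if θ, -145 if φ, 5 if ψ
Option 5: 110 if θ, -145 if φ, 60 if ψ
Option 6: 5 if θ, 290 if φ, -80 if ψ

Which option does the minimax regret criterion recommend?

Option 3

Column bests: θ=265, φ=290, ψ=215.
Option 1 regrets: 210, 325, 255 → max 325
Option 2 regrets: 105, 240, 325 → max 325
Option 3 regrets: 0, 50, 0 → max 50
Option 4 regrets: 350, 435, 210 → max 435
Option 5 regrets: 155, 435, 155 → max 435
Option 6 regrets: 260, 0, 295 → max 295
Smallest max regret = 50 → Option 3.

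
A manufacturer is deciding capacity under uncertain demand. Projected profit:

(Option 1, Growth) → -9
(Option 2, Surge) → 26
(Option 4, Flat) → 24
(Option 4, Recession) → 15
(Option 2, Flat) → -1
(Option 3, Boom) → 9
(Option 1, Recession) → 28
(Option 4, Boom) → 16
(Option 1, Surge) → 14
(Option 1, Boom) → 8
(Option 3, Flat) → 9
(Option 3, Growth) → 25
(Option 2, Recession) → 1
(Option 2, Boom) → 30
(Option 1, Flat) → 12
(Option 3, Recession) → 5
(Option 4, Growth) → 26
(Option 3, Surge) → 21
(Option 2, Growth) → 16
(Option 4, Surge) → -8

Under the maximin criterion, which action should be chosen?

Option 3

Row minima: Option 1=-9, Option 2=-1, Option 3=5, Option 4=-8
Best worst-case = 5 → Option 3.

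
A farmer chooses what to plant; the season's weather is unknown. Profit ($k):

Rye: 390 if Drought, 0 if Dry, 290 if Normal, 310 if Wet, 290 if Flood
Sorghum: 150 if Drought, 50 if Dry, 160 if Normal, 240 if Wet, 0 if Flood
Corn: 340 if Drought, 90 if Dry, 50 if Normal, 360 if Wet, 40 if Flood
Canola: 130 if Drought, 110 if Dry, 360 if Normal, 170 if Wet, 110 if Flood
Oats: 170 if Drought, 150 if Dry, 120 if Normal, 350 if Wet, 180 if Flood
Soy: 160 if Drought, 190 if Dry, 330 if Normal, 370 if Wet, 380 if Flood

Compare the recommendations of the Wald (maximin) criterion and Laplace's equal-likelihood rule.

Row minima: Rye=0, Sorghum=0, Corn=40, Canola=110, Oats=120, Soy=160
Best worst-case = 160 → Soy.
Row averages: Rye=256, Sorghum=120, Corn=176, Canola=176, Oats=194, Soy=286
Highest average = 286 → Soy.

maximin → Soy; laplace → Soy (agree)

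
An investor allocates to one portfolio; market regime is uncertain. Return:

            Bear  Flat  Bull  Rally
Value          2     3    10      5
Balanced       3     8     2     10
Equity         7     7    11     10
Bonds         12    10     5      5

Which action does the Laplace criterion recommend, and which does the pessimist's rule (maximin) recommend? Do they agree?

laplace → Equity; maximin → Equity (agree)

Row averages: Value=5, Balanced=5.75, Equity=8.75, Bonds=8
Highest average = 8.75 → Equity.
Row minima: Value=2, Balanced=2, Equity=7, Bonds=5
Best worst-case = 7 → Equity.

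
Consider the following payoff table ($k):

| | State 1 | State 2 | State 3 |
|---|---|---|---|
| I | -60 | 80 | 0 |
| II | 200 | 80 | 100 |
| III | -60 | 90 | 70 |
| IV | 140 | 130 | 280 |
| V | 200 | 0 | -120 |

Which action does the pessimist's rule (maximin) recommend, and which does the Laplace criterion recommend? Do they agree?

Row minima: I=-60, II=80, III=-60, IV=130, V=-120
Best worst-case = 130 → IV.
Row averages: I=20/3, II=380/3, III=100/3, IV=550/3, V=80/3
Highest average = 550/3 → IV.

maximin → IV; laplace → IV (agree)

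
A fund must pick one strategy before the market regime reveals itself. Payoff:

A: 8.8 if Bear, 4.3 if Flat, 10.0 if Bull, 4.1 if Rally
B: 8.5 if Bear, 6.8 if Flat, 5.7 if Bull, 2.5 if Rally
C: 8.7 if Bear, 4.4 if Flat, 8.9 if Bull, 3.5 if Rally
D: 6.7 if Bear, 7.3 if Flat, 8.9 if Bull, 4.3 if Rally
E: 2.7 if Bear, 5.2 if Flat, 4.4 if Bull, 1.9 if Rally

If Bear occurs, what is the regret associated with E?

6.1

Best payoff under Bear is 8.8.
Regret = 8.8 − 2.7 = 6.1.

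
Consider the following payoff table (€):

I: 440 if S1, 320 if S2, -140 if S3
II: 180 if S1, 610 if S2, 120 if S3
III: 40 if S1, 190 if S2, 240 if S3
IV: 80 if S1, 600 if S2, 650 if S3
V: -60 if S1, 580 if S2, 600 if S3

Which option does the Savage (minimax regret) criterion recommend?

IV

Column bests: S1=440, S2=610, S3=650.
I regrets: 0, 290, 790 → max 790
II regrets: 260, 0, 530 → max 530
III regrets: 400, 420, 410 → max 420
IV regrets: 360, 10, 0 → max 360
V regrets: 500, 30, 50 → max 500
Smallest max regret = 360 → IV.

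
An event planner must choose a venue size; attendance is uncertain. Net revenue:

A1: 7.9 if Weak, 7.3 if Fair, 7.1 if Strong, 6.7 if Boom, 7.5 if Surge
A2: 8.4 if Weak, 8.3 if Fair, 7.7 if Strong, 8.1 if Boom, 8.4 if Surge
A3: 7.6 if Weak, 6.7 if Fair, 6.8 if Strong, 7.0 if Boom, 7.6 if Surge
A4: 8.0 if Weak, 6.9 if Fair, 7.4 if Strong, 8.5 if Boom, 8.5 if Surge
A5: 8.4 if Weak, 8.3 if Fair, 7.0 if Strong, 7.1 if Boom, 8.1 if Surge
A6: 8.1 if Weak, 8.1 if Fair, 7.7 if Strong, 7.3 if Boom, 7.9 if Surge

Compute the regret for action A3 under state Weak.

0.8

Best payoff under Weak is 8.4.
Regret = 8.4 − 7.6 = 0.8.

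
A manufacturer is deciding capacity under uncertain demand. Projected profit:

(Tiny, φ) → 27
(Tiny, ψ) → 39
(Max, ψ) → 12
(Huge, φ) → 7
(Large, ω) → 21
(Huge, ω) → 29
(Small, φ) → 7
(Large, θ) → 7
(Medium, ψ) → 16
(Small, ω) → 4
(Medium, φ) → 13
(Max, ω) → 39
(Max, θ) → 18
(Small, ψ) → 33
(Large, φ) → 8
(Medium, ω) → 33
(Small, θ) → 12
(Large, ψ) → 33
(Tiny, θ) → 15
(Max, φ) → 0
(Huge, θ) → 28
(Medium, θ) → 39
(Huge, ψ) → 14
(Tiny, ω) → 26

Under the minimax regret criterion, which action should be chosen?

Medium

Column bests: θ=39, φ=27, ψ=39, ω=39.
Tiny regrets: 24, 0, 0, 13 → max 24
Small regrets: 27, 20, 6, 35 → max 35
Medium regrets: 0, 14, 23, 6 → max 23
Large regrets: 32, 19, 6, 18 → max 32
Huge regrets: 11, 20, 25, 10 → max 25
Max regrets: 21, 27, 27, 0 → max 27
Smallest max regret = 23 → Medium.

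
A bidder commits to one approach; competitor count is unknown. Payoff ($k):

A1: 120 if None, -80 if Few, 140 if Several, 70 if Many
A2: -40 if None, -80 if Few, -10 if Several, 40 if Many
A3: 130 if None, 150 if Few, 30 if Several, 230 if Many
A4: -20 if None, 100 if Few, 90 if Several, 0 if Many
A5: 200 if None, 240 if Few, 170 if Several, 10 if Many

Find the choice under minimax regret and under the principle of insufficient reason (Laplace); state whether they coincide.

Column bests: None=200, Few=240, Several=170, Many=230.
A1 regrets: 80, 320, 30, 160 → max 320
A2 regrets: 240, 320, 180, 190 → max 320
A3 regrets: 70, 90, 140, 0 → max 140
A4 regrets: 220, 140, 80, 230 → max 230
A5 regrets: 0, 0, 0, 220 → max 220
Smallest max regret = 140 → A3.
Row averages: A1=62.5, A2=-22.5, A3=135, A4=42.5, A5=155
Highest average = 155 → A5.

minimax regret → A3; laplace → A5 (disagree)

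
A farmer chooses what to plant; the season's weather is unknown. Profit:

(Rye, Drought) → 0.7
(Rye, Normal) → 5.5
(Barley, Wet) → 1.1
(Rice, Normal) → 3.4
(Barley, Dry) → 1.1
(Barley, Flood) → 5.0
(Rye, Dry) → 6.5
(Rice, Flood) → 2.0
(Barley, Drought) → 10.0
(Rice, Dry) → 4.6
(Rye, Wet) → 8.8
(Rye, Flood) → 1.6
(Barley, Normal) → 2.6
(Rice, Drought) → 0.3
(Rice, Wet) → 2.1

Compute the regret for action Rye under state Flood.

3.4

Best payoff under Flood is 5.0.
Regret = 5.0 − 1.6 = 3.4.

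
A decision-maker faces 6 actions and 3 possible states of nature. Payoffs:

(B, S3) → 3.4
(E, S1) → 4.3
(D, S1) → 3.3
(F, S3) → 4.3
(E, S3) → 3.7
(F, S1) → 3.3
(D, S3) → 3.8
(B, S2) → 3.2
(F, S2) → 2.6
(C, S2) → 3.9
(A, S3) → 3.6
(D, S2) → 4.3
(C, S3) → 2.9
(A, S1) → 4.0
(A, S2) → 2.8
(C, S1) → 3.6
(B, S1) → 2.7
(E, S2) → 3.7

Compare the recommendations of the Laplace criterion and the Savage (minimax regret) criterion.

laplace → E; minimax regret → E (agree)

Row averages: A=52/15, B=3.1, C=52/15, D=3.8, E=3.9, F=3.4
Highest average = 3.9 → E.
Column bests: S1=4.3, S2=4.3, S3=4.3.
A regrets: 0.3, 1.5, 0.7 → max 1.5
B regrets: 1.6, 1.1, 0.9 → max 1.6
C regrets: 0.7, 0.4, 1.4 → max 1.4
D regrets: 1.0, 0.0, 0.5 → max 1.0
E regrets: 0.0, 0.6, 0.6 → max 0.6
F regrets: 1.0, 1.7, 0.0 → max 1.7
Smallest max regret = 0.6 → E.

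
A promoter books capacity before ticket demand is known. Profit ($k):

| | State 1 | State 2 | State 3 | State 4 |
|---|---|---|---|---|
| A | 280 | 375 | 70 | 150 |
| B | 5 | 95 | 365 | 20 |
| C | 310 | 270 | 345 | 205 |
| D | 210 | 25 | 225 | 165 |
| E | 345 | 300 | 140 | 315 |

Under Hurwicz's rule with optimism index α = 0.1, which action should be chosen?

C

A: 0.1·375 + 0.9·70 = 100.5
B: 0.1·365 + 0.9·5 = 41
C: 0.1·345 + 0.9·205 = 219
D: 0.1·225 + 0.9·25 = 45
E: 0.1·345 + 0.9·140 = 160.5
Highest Hurwicz score = 219 → C.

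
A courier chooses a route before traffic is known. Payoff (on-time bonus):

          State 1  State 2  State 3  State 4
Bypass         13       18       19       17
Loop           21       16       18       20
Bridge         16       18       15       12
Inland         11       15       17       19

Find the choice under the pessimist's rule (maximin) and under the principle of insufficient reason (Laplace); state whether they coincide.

maximin → Loop; laplace → Loop (agree)

Row minima: Bypass=13, Loop=16, Bridge=12, Inland=11
Best worst-case = 16 → Loop.
Row averages: Bypass=16.75, Loop=18.75, Bridge=15.25, Inland=15.5
Highest average = 18.75 → Loop.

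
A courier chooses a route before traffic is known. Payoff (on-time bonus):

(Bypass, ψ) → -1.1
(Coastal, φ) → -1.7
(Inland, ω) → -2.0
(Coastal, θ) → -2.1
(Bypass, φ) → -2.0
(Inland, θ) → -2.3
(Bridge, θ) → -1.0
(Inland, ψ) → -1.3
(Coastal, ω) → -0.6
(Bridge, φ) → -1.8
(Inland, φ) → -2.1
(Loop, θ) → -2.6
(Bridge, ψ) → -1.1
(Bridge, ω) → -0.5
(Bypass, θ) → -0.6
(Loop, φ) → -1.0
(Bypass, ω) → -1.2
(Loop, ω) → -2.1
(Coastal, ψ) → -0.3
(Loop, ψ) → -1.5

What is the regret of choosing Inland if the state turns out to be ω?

1.5

Best payoff under ω is -0.5.
Regret = -0.5 − (-2.0) = 1.5.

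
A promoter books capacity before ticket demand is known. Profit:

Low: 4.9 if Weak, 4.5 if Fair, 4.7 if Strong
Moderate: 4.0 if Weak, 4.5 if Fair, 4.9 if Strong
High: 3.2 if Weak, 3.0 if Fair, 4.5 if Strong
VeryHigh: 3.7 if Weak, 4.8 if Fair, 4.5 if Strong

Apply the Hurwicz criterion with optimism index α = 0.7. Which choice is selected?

Low

Low: 0.7·4.9 + 0.3·4.5 = 4.78
Moderate: 0.7·4.9 + 0.3·4.0 = 4.63
High: 0.7·4.5 + 0.3·3.0 = 4.05
VeryHigh: 0.7·4.8 + 0.3·3.7 = 4.47
Highest Hurwicz score = 4.78 → Low.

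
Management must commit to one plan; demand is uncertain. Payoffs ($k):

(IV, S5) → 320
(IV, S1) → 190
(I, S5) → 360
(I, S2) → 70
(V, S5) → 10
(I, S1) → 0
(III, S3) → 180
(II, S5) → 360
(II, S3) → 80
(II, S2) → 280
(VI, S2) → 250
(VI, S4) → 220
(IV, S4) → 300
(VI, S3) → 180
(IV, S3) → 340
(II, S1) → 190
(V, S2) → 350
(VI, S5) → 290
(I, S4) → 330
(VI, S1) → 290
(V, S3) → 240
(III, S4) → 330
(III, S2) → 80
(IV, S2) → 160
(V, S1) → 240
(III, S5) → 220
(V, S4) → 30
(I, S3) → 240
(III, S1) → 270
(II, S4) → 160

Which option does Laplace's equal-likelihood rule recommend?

IV

Row averages: I=200, II=214, III=216, IV=262, V=174, VI=246
Highest average = 262 → IV.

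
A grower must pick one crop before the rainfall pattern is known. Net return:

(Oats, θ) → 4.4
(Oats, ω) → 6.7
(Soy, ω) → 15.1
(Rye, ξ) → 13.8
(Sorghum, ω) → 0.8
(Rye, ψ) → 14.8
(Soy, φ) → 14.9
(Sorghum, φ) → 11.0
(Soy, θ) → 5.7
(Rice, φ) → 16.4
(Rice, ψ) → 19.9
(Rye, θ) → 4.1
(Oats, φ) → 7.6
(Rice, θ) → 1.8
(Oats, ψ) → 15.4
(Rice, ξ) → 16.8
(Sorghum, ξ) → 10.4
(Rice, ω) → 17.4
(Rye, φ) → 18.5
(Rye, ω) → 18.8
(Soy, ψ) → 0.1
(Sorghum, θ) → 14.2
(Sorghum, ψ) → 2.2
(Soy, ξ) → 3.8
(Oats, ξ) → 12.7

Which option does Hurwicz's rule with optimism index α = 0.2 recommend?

Rye

Oats: 0.2·15.4 + 0.8·4.4 = 6.6
Soy: 0.2·15.1 + 0.8·0.1 = 3.1
Rye: 0.2·18.8 + 0.8·4.1 = 7.04
Rice: 0.2·19.9 + 0.8·1.8 = 5.42
Sorghum: 0.2·14.2 + 0.8·0.8 = 3.48
Highest Hurwicz score = 7.04 → Rye.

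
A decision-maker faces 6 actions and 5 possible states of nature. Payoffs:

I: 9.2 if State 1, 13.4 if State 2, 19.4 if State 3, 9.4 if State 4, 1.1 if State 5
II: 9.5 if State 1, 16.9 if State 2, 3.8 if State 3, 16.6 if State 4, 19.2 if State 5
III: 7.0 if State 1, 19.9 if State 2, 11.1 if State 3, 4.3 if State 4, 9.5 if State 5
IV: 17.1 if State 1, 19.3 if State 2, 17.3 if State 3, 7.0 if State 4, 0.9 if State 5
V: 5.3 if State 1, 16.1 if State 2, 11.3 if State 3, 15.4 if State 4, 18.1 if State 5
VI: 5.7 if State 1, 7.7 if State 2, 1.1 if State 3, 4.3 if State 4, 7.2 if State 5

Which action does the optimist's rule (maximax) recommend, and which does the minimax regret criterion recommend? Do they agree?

Row maxima: I=19.4, II=19.2, III=19.9, IV=19.3, V=18.1, VI=7.7
Best best-case = 19.9 → III.
Column bests: State 1=17.1, State 2=19.9, State 3=19.4, State 4=16.6, State 5=19.2.
I regrets: 7.9, 6.5, 0.0, 7.2, 18.1 → max 18.1
II regrets: 7.6, 3.0, 15.6, 0.0, 0.0 → max 15.6
III regrets: 10.1, 0.0, 8.3, 12.3, 9.7 → max 12.3
IV regrets: 0.0, 0.6, 2.1, 9.6, 18.3 → max 18.3
V regrets: 11.8, 3.8, 8.1, 1.2, 1.1 → max 11.8
VI regrets: 11.4, 12.2, 18.3, 12.3, 12.0 → max 18.3
Smallest max regret = 11.8 → V.

maximax → III; minimax regret → V (disagree)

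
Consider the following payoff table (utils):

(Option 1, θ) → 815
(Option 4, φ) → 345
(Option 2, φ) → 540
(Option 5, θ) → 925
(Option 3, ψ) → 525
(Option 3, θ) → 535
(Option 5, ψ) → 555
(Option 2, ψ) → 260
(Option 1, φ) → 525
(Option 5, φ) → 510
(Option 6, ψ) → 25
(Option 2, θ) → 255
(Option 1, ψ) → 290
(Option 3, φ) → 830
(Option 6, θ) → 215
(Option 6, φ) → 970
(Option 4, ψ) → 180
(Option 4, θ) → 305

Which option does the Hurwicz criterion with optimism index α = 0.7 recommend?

Option 1: 0.7·815 + 0.3·290 = 657.5
Option 2: 0.7·540 + 0.3·255 = 454.5
Option 3: 0.7·830 + 0.3·525 = 738.5
Option 4: 0.7·345 + 0.3·180 = 295.5
Option 5: 0.7·925 + 0.3·510 = 800.5
Option 6: 0.7·970 + 0.3·25 = 686.5
Highest Hurwicz score = 800.5 → Option 5.

Option 5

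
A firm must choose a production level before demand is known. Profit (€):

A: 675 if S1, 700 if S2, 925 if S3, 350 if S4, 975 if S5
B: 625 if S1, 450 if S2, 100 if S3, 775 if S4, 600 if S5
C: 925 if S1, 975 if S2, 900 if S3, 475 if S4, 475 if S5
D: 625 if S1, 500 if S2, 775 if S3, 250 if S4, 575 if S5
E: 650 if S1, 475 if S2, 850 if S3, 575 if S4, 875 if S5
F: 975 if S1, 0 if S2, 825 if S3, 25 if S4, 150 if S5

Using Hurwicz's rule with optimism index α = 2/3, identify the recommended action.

A: 2/3·975 + 1/3·350 = 2300/3
B: 2/3·775 + 1/3·100 = 550
C: 2/3·975 + 1/3·475 = 2425/3
D: 2/3·775 + 1/3·250 = 600
E: 2/3·875 + 1/3·475 = 2225/3
F: 2/3·975 + 1/3·0 = 650
Highest Hurwicz score = 2425/3 → C.

C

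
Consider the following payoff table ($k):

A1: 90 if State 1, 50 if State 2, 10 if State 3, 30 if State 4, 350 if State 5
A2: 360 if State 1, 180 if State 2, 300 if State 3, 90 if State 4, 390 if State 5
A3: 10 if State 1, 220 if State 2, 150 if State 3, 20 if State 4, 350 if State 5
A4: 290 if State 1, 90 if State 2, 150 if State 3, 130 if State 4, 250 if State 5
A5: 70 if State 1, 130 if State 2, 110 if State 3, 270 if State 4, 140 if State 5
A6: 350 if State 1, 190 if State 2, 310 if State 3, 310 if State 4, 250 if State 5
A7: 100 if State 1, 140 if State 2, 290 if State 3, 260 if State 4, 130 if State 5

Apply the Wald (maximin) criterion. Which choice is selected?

Row minima: A1=10, A2=90, A3=10, A4=90, A5=70, A6=190, A7=100
Best worst-case = 190 → A6.

A6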